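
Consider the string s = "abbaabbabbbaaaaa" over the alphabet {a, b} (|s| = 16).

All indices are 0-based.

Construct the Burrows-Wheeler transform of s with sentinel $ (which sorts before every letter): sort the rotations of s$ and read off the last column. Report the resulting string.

rank  rotation           last
    0  $abbaabbabbbaaaaa  a
    1  a$abbaabbabbbaaaa  a
    2  aa$abbaabbabbbaaa  a
    3  aaa$abbaabbabbbaa  a
    4  aaaa$abbaabbabbba  a
    5  aaaaa$abbaabbabbb  b
    6  aabbabbbaaaaa$abb  b
    7  abbaabbabbbaaaaa$  $
    8  abbabbbaaaaa$abba  a
    9  abbbaaaaa$abbaabb  b
   10  baaaaa$abbaabbabb  b
   11  baabbabbbaaaaa$ab  b
   12  babbbaaaaa$abbaab  b
   13  bbaaaaa$abbaabbab  b
   14  bbaabbabbbaaaaa$a  a
   15  bbabbbaaaaa$abbaa  a
   16  bbbaaaaa$abbaabba  a

aaaaabb$abbbbbaaa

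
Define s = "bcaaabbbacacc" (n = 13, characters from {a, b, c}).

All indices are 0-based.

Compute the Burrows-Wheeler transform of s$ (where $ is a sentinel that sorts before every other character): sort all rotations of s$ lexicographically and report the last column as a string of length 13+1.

ccaabcbba$cbaa

rank  rotation        last
    0  $bcaaabbbacacc  c
    1  aaabbbacacc$bc  c
    2  aabbbacacc$bca  a
    3  abbbacacc$bcaa  a
    4  acacc$bcaaabbb  b
    5  acc$bcaaabbbac  c
    6  bacacc$bcaaabb  b
    7  bbacacc$bcaaab  b
    8  bbbacacc$bcaaa  a
    9  bcaaabbbacacc$  $
   10  c$bcaaabbbacac  c
   11  caaabbbacacc$b  b
   12  cacc$bcaaabbba  a
   13  cc$bcaaabbbaca  a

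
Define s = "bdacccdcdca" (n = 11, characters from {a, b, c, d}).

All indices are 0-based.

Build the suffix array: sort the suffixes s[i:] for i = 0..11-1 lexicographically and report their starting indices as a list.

[10, 2, 0, 9, 3, 4, 7, 5, 1, 8, 6]

rank→(start, suffix):
  0 → (10, 'a')
  1 → (2, 'acccdcdca')
  2 → (0, 'bdacccdcdca')
  3 → (9, 'ca')
  4 → (3, 'cccdcdca')
  5 → (4, 'ccdcdca')
  6 → (7, 'cdca')
  7 → (5, 'cdcdca')
  8 → (1, 'dacccdcdca')
  9 → (8, 'dca')
  10 → (6, 'dcdca')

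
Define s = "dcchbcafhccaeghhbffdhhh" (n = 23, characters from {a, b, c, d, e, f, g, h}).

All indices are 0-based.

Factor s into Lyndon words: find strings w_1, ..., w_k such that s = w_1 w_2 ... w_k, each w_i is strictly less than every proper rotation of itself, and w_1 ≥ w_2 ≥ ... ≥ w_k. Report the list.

["d", "cch", "bc", "afhcc", "aeghhbffdhhh"]

emit factor 1: 'd' (i=0, period=1)
emit factor 2: 'cch' (i=1, period=3)
emit factor 3: 'bc' (i=4, period=2)
emit factor 4: 'afhcc' (i=6, period=5)
emit factor 5: 'aeghhbffdhhh' (i=11, period=12)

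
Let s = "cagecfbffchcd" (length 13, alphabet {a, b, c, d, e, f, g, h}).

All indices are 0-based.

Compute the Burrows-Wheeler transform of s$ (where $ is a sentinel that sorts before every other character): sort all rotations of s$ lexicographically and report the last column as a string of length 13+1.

rank  rotation        last
    0  $cagecfbffchcd  d
    1  agecfbffchcd$c  c
    2  bffchcd$cagecf  f
    3  cagecfbffchcd$  $
    4  cd$cagecfbffch  h
    5  cfbffchcd$cage  e
    6  chcd$cagecfbff  f
    7  d$cagecfbffchc  c
    8  ecfbffchcd$cag  g
    9  fbffchcd$cagec  c
   10  fchcd$cagecfbf  f
   11  ffchcd$cagecfb  b
   12  gecfbffchcd$ca  a
   13  hcd$cagecfbffc  c

dcf$hefcgcfbac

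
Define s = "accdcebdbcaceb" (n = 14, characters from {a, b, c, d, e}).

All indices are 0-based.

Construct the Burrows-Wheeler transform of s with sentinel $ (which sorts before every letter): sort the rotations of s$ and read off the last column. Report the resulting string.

rank  rotation         last
    0  $accdcebdbcaceb  b
    1  accdcebdbcaceb$  $
    2  aceb$accdcebdbc  c
    3  b$accdcebdbcace  e
    4  bcaceb$accdcebd  d
    5  bdbcaceb$accdce  e
    6  caceb$accdcebdb  b
    7  ccdcebdbcaceb$a  a
    8  cdcebdbcaceb$ac  c
    9  ceb$accdcebdbca  a
   10  cebdbcaceb$accd  d
   11  dbcaceb$accdceb  b
   12  dcebdbcaceb$acc  c
   13  eb$accdcebdbcac  c
   14  ebdbcaceb$accdc  c

b$cedebacadbccc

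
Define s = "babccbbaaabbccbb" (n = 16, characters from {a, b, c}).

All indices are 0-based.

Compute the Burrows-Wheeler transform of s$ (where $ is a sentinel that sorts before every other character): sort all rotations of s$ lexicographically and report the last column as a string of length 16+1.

rank  rotation           last
    0  $babccbbaaabbccbb  b
    1  aaabbccbb$babccbb  b
    2  aabbccbb$babccbba  a
    3  abbccbb$babccbbaa  a
    4  abccbbaaabbccbb$b  b
    5  b$babccbbaaabbccb  b
    6  baaabbccbb$babccb  b
    7  babccbbaaabbccbb$  $
    8  bb$babccbbaaabbcc  c
    9  bbaaabbccbb$babcc  c
   10  bbccbb$babccbbaaa  a
   11  bccbb$babccbbaaab  b
   12  bccbbaaabbccbb$ba  a
   13  cbb$babccbbaaabbc  c
   14  cbbaaabbccbb$babc  c
   15  ccbb$babccbbaaabb  b
   16  ccbbaaabbccbb$bab  b

bbaabbb$ccabaccbb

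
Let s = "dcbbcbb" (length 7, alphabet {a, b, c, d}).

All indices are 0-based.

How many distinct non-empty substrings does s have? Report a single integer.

sorted suffixes:
  #0 SA[0]=6  'b'
  #1 SA[1]=5  'bb'
  #2 SA[2]=2  'bbcbb'
  #3 SA[3]=3  'bcbb'
  #4 SA[4]=4  'cbb'
  #5 SA[5]=1  'cbbcbb'
  #6 SA[6]=0  'dcbbcbb'

SA = [6, 5, 2, 3, 4, 1, 0]
rank  pair      lcp
   1  s[6:],s[5:]  1  'b'
   2  s[5:],s[2:]  2  'bb'
   3  s[2:],s[3:]  1  'b'
   4  s[3:],s[4:]  0  ''
   5  s[4:],s[1:]  3  'cbb'
   6  s[1:],s[0:]  0  ''

n(n+1)/2 = 7·8/2 = 28
Σ LCP = 0 + 1 + 2 + 1 + 0 + 3 + 0 = 7
distinct = 28 − 7 = 21

21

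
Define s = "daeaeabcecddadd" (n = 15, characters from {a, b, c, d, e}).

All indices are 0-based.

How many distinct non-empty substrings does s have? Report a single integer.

105

rank | idx | suffix
   0 |   5 | abcecddadd
   1 |  12 | add
   2 |   3 | aeabcecddadd
   3 |   1 | aeaeabcecddadd
   4 |   6 | bcecddadd
   5 |   9 | cddadd
   6 |   7 | cecddadd
   7 |  14 | d
   8 |  11 | dadd
   9 |   0 | daeaeabcecddadd
  10 |  13 | dd
  11 |  10 | ddadd
  12 |   4 | eabcecddadd
  13 |   2 | eaeabcecddadd
  14 |   8 | ecddadd

SA = [5, 12, 3, 1, 6, 9, 7, 14, 11, 0, 13, 10, 4, 2, 8]
i: (SA[i-1],SA[i]) lcp shared
  1: (5,12) 1 'a'
  2: (12,3) 1 'a'
  3: (3,1) 3 'aea'
  4: (1,6) 0 ''
  5: (6,9) 0 ''
  6: (9,7) 1 'c'
  7: (7,14) 0 ''
  8: (14,11) 1 'd'
  9: (11,0) 2 'da'
  10: (0,13) 1 'd'
  11: (13,10) 2 'dd'
  12: (10,4) 0 ''
  13: (4,2) 2 'ea'
  14: (2,8) 1 'e'

n(n+1)/2 = 15·16/2 = 120
Σ LCP = 0 + 1 + 1 + 3 + 0 + 0 + 1 + 0 + 1 + 2 + 1 + 2 + 0 + 2 + 1 = 15
distinct = 120 − 15 = 105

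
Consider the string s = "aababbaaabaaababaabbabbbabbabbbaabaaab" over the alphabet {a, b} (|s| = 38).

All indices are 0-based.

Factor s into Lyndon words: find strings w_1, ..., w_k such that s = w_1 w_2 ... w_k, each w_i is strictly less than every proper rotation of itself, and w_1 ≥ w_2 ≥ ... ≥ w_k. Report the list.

["aababb", "aaabaaababaabbabbbabbabbbaab", "aaab"]

emit factor 1: 'aababb' (i=0, period=6)
emit factor 2: 'aaabaaababaabbabbbabbabbbaab' (i=6, period=28)
emit factor 3: 'aaab' (i=34, period=4)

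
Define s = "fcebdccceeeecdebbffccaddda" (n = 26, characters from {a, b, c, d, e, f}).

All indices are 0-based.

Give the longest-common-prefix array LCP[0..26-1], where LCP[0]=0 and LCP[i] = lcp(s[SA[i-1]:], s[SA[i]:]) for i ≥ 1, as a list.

rank→(start, suffix):
  0 → (25, 'a')
  1 → (21, 'addda')
  2 → (15, 'bbffccaddda')
  3 → (3, 'bdccceeeecdebbffccaddda')
  4 → (16, 'bffccaddda')
  5 → (20, 'caddda')
  6 → (19, 'ccaddda')
  7 → (5, 'ccceeeecdebbffccaddda')
  8 → (6, 'cceeeecdebbffccaddda')
  9 → (12, 'cdebbffccaddda')
  10 → (1, 'cebdccceeeecdebbffccaddda')
  11 → (7, 'ceeeecdebbffccaddda')
  12 → (24, 'da')
  13 → (4, 'dccceeeecdebbffccaddda')
  14 → (23, 'dda')
  15 → (22, 'ddda')
  16 → (13, 'debbffccaddda')
  17 → (14, 'ebbffccaddda')
  18 → (2, 'ebdccceeeecdebbffccaddda')
  19 → (11, 'ecdebbffccaddda')
  20 → (10, 'eecdebbffccaddda')
  21 → (9, 'eeecdebbffccaddda')
  22 → (8, 'eeeecdebbffccaddda')
  23 → (18, 'fccaddda')
  24 → (0, 'fcebdccceeeecdebbffccaddda')
  25 → (17, 'ffccaddda')

SA = [25, 21, 15, 3, 16, 20, 19, 5, 6, 12, 1, 7, 24, 4, 23, 22, 13, 14, 2, 11, 10, 9, 8, 18, 0, 17]
i: (SA[i-1],SA[i]) lcp shared
  1: (25,21) 1 'a'
  2: (21,15) 0 ''
  3: (15,3) 1 'b'
  4: (3,16) 1 'b'
  5: (16,20) 0 ''
  6: (20,19) 1 'c'
  7: (19,5) 2 'cc'
  8: (5,6) 2 'cc'
  9: (6,12) 1 'c'
  10: (12,1) 1 'c'
  11: (1,7) 2 'ce'
  12: (7,24) 0 ''
  13: (24,4) 1 'd'
  14: (4,23) 1 'd'
  15: (23,22) 2 'dd'
  16: (22,13) 1 'd'
  17: (13,14) 0 ''
  18: (14,2) 2 'eb'
  19: (2,11) 1 'e'
  20: (11,10) 1 'e'
  21: (10,9) 2 'ee'
  22: (9,8) 3 'eee'
  23: (8,18) 0 ''
  24: (18,0) 2 'fc'
  25: (0,17) 1 'f'

[0, 1, 0, 1, 1, 0, 1, 2, 2, 1, 1, 2, 0, 1, 1, 2, 1, 0, 2, 1, 1, 2, 3, 0, 2, 1]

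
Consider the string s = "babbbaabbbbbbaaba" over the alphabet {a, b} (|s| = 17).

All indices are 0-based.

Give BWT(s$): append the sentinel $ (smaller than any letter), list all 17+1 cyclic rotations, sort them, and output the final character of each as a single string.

abbbabaabb$bbbabba

rank  rotation            last
    0  $babbbaabbbbbbaaba  a
    1  a$babbbaabbbbbbaab  b
    2  aaba$babbbaabbbbbb  b
    3  aabbbbbbaaba$babbb  b
    4  aba$babbbaabbbbbba  a
    5  abbbaabbbbbbaaba$b  b
    6  abbbbbbaaba$babbba  a
    7  ba$babbbaabbbbbbaa  a
    8  baaba$babbbaabbbbb  b
    9  baabbbbbbaaba$babb  b
   10  babbbaabbbbbbaaba$  $
   11  bbaaba$babbbaabbbb  b
   12  bbaabbbbbbaaba$bab  b
   13  bbbaaba$babbbaabbb  b
   14  bbbaabbbbbbaaba$ba  a
   15  bbbbaaba$babbbaabb  b
   16  bbbbbaaba$babbbaab  b
   17  bbbbbbaaba$babbbaa  a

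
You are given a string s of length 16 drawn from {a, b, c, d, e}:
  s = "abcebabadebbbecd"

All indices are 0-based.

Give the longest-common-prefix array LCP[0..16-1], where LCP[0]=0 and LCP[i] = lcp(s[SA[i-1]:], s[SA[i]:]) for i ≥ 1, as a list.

rank→(start, suffix):
  0 → (5, 'abadebbbecd')
  1 → (0, 'abcebabadebbbecd')
  2 → (7, 'adebbbecd')
  3 → (4, 'babadebbbecd')
  4 → (6, 'badebbbecd')
  5 → (10, 'bbbecd')
  6 → (11, 'bbecd')
  7 → (1, 'bcebabadebbbecd')
  8 → (12, 'becd')
  9 → (14, 'cd')
  10 → (2, 'cebabadebbbecd')
  11 → (15, 'd')
  12 → (8, 'debbbecd')
  13 → (3, 'ebabadebbbecd')
  14 → (9, 'ebbbecd')
  15 → (13, 'ecd')

SA = [5, 0, 7, 4, 6, 10, 11, 1, 12, 14, 2, 15, 8, 3, 9, 13]
[i] adj suffixes → lcp
  [1] 5/0 → 2 ('ab')
  [2] 0/7 → 1 ('a')
  [3] 7/4 → 0 ('')
  [4] 4/6 → 2 ('ba')
  [5] 6/10 → 1 ('b')
  [6] 10/11 → 2 ('bb')
  [7] 11/1 → 1 ('b')
  [8] 1/12 → 1 ('b')
  [9] 12/14 → 0 ('')
  [10] 14/2 → 1 ('c')
  [11] 2/15 → 0 ('')
  [12] 15/8 → 1 ('d')
  [13] 8/3 → 0 ('')
  [14] 3/9 → 2 ('eb')
  [15] 9/13 → 1 ('e')

[0, 2, 1, 0, 2, 1, 2, 1, 1, 0, 1, 0, 1, 0, 2, 1]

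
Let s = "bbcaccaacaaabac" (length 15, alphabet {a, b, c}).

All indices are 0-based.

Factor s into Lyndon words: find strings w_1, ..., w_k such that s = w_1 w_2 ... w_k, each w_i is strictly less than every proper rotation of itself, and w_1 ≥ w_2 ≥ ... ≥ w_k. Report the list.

["bbc", "acc", "aac", "aaabac"]

emit factor 1: 'bbc' (i=0, period=3)
emit factor 2: 'acc' (i=3, period=3)
emit factor 3: 'aac' (i=6, period=3)
emit factor 4: 'aaabac' (i=9, period=6)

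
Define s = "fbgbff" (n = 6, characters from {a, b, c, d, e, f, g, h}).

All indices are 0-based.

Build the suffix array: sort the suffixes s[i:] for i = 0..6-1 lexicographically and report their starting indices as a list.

[3, 1, 5, 0, 4, 2]

rank | idx | suffix
   0 |   3 | bff
   1 |   1 | bgbff
   2 |   5 | f
   3 |   0 | fbgbff
   4 |   4 | ff
   5 |   2 | gbff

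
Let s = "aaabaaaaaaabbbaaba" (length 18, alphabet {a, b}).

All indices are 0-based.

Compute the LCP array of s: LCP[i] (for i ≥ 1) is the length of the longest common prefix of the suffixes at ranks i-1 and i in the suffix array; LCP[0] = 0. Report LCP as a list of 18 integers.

sorted suffixes:
  #0 SA[0]=17  'a'
  #1 SA[1]=4  'aaaaaaabbbaaba'
  #2 SA[2]=5  'aaaaaabbbaaba'
  #3 SA[3]=6  'aaaaabbbaaba'
  #4 SA[4]=7  'aaaabbbaaba'
  #5 SA[5]=0  'aaabaaaaaaabbbaaba'
  #6 SA[6]=8  'aaabbbaaba'
  #7 SA[7]=14  'aaba'
  #8 SA[8]=1  'aabaaaaaaabbbaaba'
  #9 SA[9]=9  'aabbbaaba'
  #10 SA[10]=15  'aba'
  #11 SA[11]=2  'abaaaaaaabbbaaba'
  #12 SA[12]=10  'abbbaaba'
  #13 SA[13]=16  'ba'
  #14 SA[14]=3  'baaaaaaabbbaaba'
  #15 SA[15]=13  'baaba'
  #16 SA[16]=12  'bbaaba'
  #17 SA[17]=11  'bbbaaba'

SA = [17, 4, 5, 6, 7, 0, 8, 14, 1, 9, 15, 2, 10, 16, 3, 13, 12, 11]
rank  pair      lcp
   1  s[17:],s[4:]  1  'a'
   2  s[4:],s[5:]  6  'aaaaaa'
   3  s[5:],s[6:]  5  'aaaaa'
   4  s[6:],s[7:]  4  'aaaa'
   5  s[7:],s[0:]  3  'aaa'
   6  s[0:],s[8:]  4  'aaab'
   7  s[8:],s[14:]  2  'aa'
   8  s[14:],s[1:]  4  'aaba'
   9  s[1:],s[9:]  3  'aab'
  10  s[9:],s[15:]  1  'a'
  11  s[15:],s[2:]  3  'aba'
  12  s[2:],s[10:]  2  'ab'
  13  s[10:],s[16:]  0  ''
  14  s[16:],s[3:]  2  'ba'
  15  s[3:],s[13:]  3  'baa'
  16  s[13:],s[12:]  1  'b'
  17  s[12:],s[11:]  2  'bb'

[0, 1, 6, 5, 4, 3, 4, 2, 4, 3, 1, 3, 2, 0, 2, 3, 1, 2]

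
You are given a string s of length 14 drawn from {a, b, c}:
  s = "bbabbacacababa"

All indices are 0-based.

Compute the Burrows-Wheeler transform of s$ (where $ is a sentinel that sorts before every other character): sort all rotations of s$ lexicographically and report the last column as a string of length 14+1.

abbcbcbaabb$aaa

rank  rotation         last
    0  $bbabbacacababa  a
    1  a$bbabbacacabab  b
    2  aba$bbabbacacab  b
    3  ababa$bbabbacac  c
    4  abbacacababa$bb  b
    5  acababa$bbabbac  c
    6  acacababa$bbabb  b
    7  ba$bbabbacacaba  a
    8  baba$bbabbacaca  a
    9  babbacacababa$b  b
   10  bacacababa$bbab  b
   11  bbabbacacababa$  $
   12  bbacacababa$bba  a
   13  cababa$bbabbaca  a
   14  cacababa$bbabba  a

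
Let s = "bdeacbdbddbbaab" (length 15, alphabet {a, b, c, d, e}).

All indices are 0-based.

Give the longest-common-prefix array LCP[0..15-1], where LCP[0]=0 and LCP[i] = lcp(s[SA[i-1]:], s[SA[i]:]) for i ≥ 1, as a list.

rank→(start, suffix):
  0 → (12, 'aab')
  1 → (13, 'ab')
  2 → (3, 'acbdbddbbaab')
  3 → (14, 'b')
  4 → (11, 'baab')
  5 → (10, 'bbaab')
  6 → (5, 'bdbddbbaab')
  7 → (7, 'bddbbaab')
  8 → (0, 'bdeacbdbddbbaab')
  9 → (4, 'cbdbddbbaab')
  10 → (9, 'dbbaab')
  11 → (6, 'dbddbbaab')
  12 → (8, 'ddbbaab')
  13 → (1, 'deacbdbddbbaab')
  14 → (2, 'eacbdbddbbaab')

SA = [12, 13, 3, 14, 11, 10, 5, 7, 0, 4, 9, 6, 8, 1, 2]
i: (SA[i-1],SA[i]) lcp shared
  1: (12,13) 1 'a'
  2: (13,3) 1 'a'
  3: (3,14) 0 ''
  4: (14,11) 1 'b'
  5: (11,10) 1 'b'
  6: (10,5) 1 'b'
  7: (5,7) 2 'bd'
  8: (7,0) 2 'bd'
  9: (0,4) 0 ''
  10: (4,9) 0 ''
  11: (9,6) 2 'db'
  12: (6,8) 1 'd'
  13: (8,1) 1 'd'
  14: (1,2) 0 ''

[0, 1, 1, 0, 1, 1, 1, 2, 2, 0, 0, 2, 1, 1, 0]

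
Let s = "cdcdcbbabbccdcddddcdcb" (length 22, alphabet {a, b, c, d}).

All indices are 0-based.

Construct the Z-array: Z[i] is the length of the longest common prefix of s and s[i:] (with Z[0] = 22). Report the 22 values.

Z[0]=22
i=1: i≥r, start 0; Z[1]=0
i=2: i≥r, start 0; Z[2]=3 scan→box=[2,5)
i=3: min(r-i=2, Z[1]=0)=0; Z[3]=0
i=4: min(r-i=1, Z[2]=3)=1; Z[4]=1
i=5: i≥r, start 0; Z[5]=0
i=6: i≥r, start 0; Z[6]=0
i=7: i≥r, start 0; Z[7]=0
i=8: i≥r, start 0; Z[8]=0
i=9: i≥r, start 0; Z[9]=0
i=10: i≥r, start 0; Z[10]=1 scan→box=[10,11)
i=11: i≥r, start 0; Z[11]=4 scan→box=[11,15)
i=12: min(r-i=3, Z[1]=0)=0; Z[12]=0
i=13: min(r-i=2, Z[2]=3)=2; Z[13]=2
i=14: min(r-i=1, Z[3]=0)=0; Z[14]=0
i=15: i≥r, start 0; Z[15]=0
i=16: i≥r, start 0; Z[16]=0
i=17: i≥r, start 0; Z[17]=0
i=18: i≥r, start 0; Z[18]=3 scan→box=[18,21)
i=19: min(r-i=2, Z[1]=0)=0; Z[19]=0
i=20: min(r-i=1, Z[2]=3)=1; Z[20]=1
i=21: i≥r, start 0; Z[21]=0

[22, 0, 3, 0, 1, 0, 0, 0, 0, 0, 1, 4, 0, 2, 0, 0, 0, 0, 3, 0, 1, 0]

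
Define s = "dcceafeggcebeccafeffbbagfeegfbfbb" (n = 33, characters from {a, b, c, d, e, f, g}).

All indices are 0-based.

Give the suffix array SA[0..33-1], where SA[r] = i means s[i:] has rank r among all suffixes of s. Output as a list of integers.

[15, 4, 22, 32, 21, 31, 20, 11, 29, 14, 13, 1, 2, 9, 0, 3, 10, 12, 25, 17, 26, 6, 30, 19, 28, 24, 16, 5, 18, 8, 27, 23, 7]

rank | idx | suffix
   0 |  15 | afeffbbagfeegfbfbb
   1 |   4 | afeggcebeccafeffbbagfeegfbfbb
   2 |  22 | agfeegfbfbb
   3 |  32 | b
   4 |  21 | bagfeegfbfbb
   5 |  31 | bb
   6 |  20 | bbagfeegfbfbb
   7 |  11 | beccafeffbbagfeegfbfbb
   8 |  29 | bfbb
   9 |  14 | cafeffbbagfeegfbfbb
  10 |  13 | ccafeffbbagfeegfbfbb
  11 |   1 | cceafeggcebeccafeffbbagfeegfbfbb
  12 |   2 | ceafeggcebeccafeffbbagfeegfbfbb
  13 |   9 | cebeccafeffbbagfeegfbfbb
  14 |   0 | dcceafeggcebeccafeffbbagfeegfbfbb
  15 |   3 | eafeggcebeccafeffbbagfeegfbfbb
  16 |  10 | ebeccafeffbbagfeegfbfbb
  17 |  12 | eccafeffbbagfeegfbfbb
  18 |  25 | eegfbfbb
  19 |  17 | effbbagfeegfbfbb
  20 |  26 | egfbfbb
  21 |   6 | eggcebeccafeffbbagfeegfbfbb
  22 |  30 | fbb
  23 |  19 | fbbagfeegfbfbb
  24 |  28 | fbfbb
  25 |  24 | feegfbfbb
  26 |  16 | feffbbagfeegfbfbb
  27 |   5 | feggcebeccafeffbbagfeegfbfbb
  28 |  18 | ffbbagfeegfbfbb
  29 |   8 | gcebeccafeffbbagfeegfbfbb
  30 |  27 | gfbfbb
  31 |  23 | gfeegfbfbb
  32 |   7 | ggcebeccafeffbbagfeegfbfbb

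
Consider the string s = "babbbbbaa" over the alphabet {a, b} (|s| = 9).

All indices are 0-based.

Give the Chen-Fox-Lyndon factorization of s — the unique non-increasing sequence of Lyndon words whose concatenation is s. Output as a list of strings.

["b", "abbbbb", "a", "a"]

emit factor 1: 'b' (i=0, period=1)
emit factor 2: 'abbbbb' (i=1, period=6)
emit factor 3: 'a' (i=7, period=1)
emit factor 4: 'a' (i=8, period=1)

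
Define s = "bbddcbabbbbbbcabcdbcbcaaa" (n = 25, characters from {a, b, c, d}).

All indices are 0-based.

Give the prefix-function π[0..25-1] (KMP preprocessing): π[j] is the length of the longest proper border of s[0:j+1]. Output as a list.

[0, 1, 0, 0, 0, 1, 0, 1, 2, 2, 2, 2, 2, 0, 0, 1, 0, 0, 1, 0, 1, 0, 0, 0, 0]

π[0] = 0
j=1 s[j]='b': π[1]=1 (border 'b')
j=2 s[j]='d': k: 1→0; π[2]=0 (border '')
j=3 s[j]='d': π[3]=0 (border '')
j=4 s[j]='c': π[4]=0 (border '')
j=5 s[j]='b': π[5]=1 (border 'b')
j=6 s[j]='a': k: 1→0; π[6]=0 (border '')
j=7 s[j]='b': π[7]=1 (border 'b')
j=8 s[j]='b': π[8]=2 (border 'bb')
j=9 s[j]='b': k: 2→1; π[9]=2 (border 'bb')
j=10 s[j]='b': k: 2→1; π[10]=2 (border 'bb')
j=11 s[j]='b': k: 2→1; π[11]=2 (border 'bb')
j=12 s[j]='b': k: 2→1; π[12]=2 (border 'bb')
j=13 s[j]='c': k: 2→1→0; π[13]=0 (border '')
j=14 s[j]='a': π[14]=0 (border '')
j=15 s[j]='b': π[15]=1 (border 'b')
j=16 s[j]='c': k: 1→0; π[16]=0 (border '')
j=17 s[j]='d': π[17]=0 (border '')
j=18 s[j]='b': π[18]=1 (border 'b')
j=19 s[j]='c': k: 1→0; π[19]=0 (border '')
j=20 s[j]='b': π[20]=1 (border 'b')
j=21 s[j]='c': k: 1→0; π[21]=0 (border '')
j=22 s[j]='a': π[22]=0 (border '')
j=23 s[j]='a': π[23]=0 (border '')
j=24 s[j]='a': π[24]=0 (border '')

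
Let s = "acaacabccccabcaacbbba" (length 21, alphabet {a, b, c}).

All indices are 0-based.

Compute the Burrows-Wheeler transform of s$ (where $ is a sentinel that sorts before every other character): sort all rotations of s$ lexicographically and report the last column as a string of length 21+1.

rank  rotation                last
    0  $acaacabccccabcaacbbba  a
    1  a$acaacabccccabcaacbbb  b
    2  aacabccccabcaacbbba$ac  c
    3  aacbbba$acaacabccccabc  c
    4  abcaacbbba$acaacabcccc  c
    5  abccccabcaacbbba$acaac  c
    6  acaacabccccabcaacbbba$  $
    7  acabccccabcaacbbba$aca  a
    8  acbbba$acaacabccccabca  a
    9  ba$acaacabccccabcaacbb  b
   10  bba$acaacabccccabcaacb  b
   11  bbba$acaacabccccabcaac  c
   12  bcaacbbba$acaacabcccca  a
   13  bccccabcaacbbba$acaaca  a
   14  caacabccccabcaacbbba$a  a
   15  caacbbba$acaacabccccab  b
   16  cabcaacbbba$acaacabccc  c
   17  cabccccabcaacbbba$acaa  a
   18  cbbba$acaacabccccabcaa  a
   19  ccabcaacbbba$acaacabcc  c
   20  cccabcaacbbba$acaacabc  c
   21  ccccabcaacbbba$acaacab  b

abcccc$aabbcaaabcaaccb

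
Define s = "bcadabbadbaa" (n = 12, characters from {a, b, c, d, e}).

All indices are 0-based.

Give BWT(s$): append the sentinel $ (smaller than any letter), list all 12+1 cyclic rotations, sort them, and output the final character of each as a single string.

rank  rotation       last
    0  $bcadabbadbaa  a
    1  a$bcadabbadba  a
    2  aa$bcadabbadb  b
    3  abbadbaa$bcad  d
    4  adabbadbaa$bc  c
    5  adbaa$bcadabb  b
    6  baa$bcadabbad  d
    7  badbaa$bcadab  b
    8  bbadbaa$bcada  a
    9  bcadabbadbaa$  $
   10  cadabbadbaa$b  b
   11  dabbadbaa$bca  a
   12  dbaa$bcadabba  a

aabdcbdba$baa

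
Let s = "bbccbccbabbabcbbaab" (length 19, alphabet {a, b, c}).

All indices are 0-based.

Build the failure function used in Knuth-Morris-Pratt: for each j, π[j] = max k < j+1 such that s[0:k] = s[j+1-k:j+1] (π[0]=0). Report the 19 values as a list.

[0, 1, 0, 0, 1, 0, 0, 1, 0, 1, 2, 0, 1, 0, 1, 2, 0, 0, 1]

π[0] = 0
j=1 s[j]='b': π[1]=1 (border 'b')
j=2 s[j]='c': k: 1→0; π[2]=0 (border '')
j=3 s[j]='c': π[3]=0 (border '')
j=4 s[j]='b': π[4]=1 (border 'b')
j=5 s[j]='c': k: 1→0; π[5]=0 (border '')
j=6 s[j]='c': π[6]=0 (border '')
j=7 s[j]='b': π[7]=1 (border 'b')
j=8 s[j]='a': k: 1→0; π[8]=0 (border '')
j=9 s[j]='b': π[9]=1 (border 'b')
j=10 s[j]='b': π[10]=2 (border 'bb')
j=11 s[j]='a': k: 2→1→0; π[11]=0 (border '')
j=12 s[j]='b': π[12]=1 (border 'b')
j=13 s[j]='c': k: 1→0; π[13]=0 (border '')
j=14 s[j]='b': π[14]=1 (border 'b')
j=15 s[j]='b': π[15]=2 (border 'bb')
j=16 s[j]='a': k: 2→1→0; π[16]=0 (border '')
j=17 s[j]='a': π[17]=0 (border '')
j=18 s[j]='b': π[18]=1 (border 'b')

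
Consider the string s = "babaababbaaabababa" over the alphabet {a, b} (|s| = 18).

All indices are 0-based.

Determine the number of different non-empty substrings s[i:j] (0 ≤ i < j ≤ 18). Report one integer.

rank→(start, suffix):
  0 → (17, 'a')
  1 → (9, 'aaabababa')
  2 → (10, 'aabababa')
  3 → (3, 'aababbaaabababa')
  4 → (15, 'aba')
  5 → (1, 'abaababbaaabababa')
  6 → (13, 'ababa')
  7 → (11, 'abababa')
  8 → (4, 'ababbaaabababa')
  9 → (6, 'abbaaabababa')
  10 → (16, 'ba')
  11 → (8, 'baaabababa')
  12 → (2, 'baababbaaabababa')
  13 → (14, 'baba')
  14 → (0, 'babaababbaaabababa')
  15 → (12, 'bababa')
  16 → (5, 'babbaaabababa')
  17 → (7, 'bbaaabababa')

SA = [17, 9, 10, 3, 15, 1, 13, 11, 4, 6, 16, 8, 2, 14, 0, 12, 5, 7]
i: (SA[i-1],SA[i]) lcp shared
  1: (17,9) 1 'a'
  2: (9,10) 2 'aa'
  3: (10,3) 5 'aabab'
  4: (3,15) 1 'a'
  5: (15,1) 3 'aba'
  6: (1,13) 3 'aba'
  7: (13,11) 5 'ababa'
  8: (11,4) 4 'abab'
  9: (4,6) 2 'ab'
  10: (6,16) 0 ''
  11: (16,8) 2 'ba'
  12: (8,2) 3 'baa'
  13: (2,14) 2 'ba'
  14: (14,0) 4 'baba'
  15: (0,12) 4 'baba'
  16: (12,5) 3 'bab'
  17: (5,7) 1 'b'

n(n+1)/2 = 18·19/2 = 171
Σ LCP = 0 + 1 + 2 + 5 + 1 + 3 + 3 + 5 + 4 + 2 + 0 + 2 + 3 + 2 + 4 + 4 + 3 + 1 = 45
distinct = 171 − 45 = 126

126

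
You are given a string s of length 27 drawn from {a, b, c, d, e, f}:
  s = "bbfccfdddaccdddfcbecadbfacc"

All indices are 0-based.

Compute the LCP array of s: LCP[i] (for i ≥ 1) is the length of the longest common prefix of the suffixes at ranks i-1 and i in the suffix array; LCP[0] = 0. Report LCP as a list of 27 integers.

[0, 3, 1, 0, 1, 1, 2, 0, 1, 1, 1, 2, 2, 1, 1, 0, 1, 1, 2, 3, 2, 1, 0, 0, 1, 2, 1]

rank | idx | suffix
   0 |  24 | acc
   1 |   9 | accdddfcbecadbfacc
   2 |  20 | adbfacc
   3 |   0 | bbfccfdddaccdddfcbecadbfacc
   4 |  17 | becadbfacc
   5 |  22 | bfacc
   6 |   1 | bfccfdddaccdddfcbecadbfacc
   7 |  26 | c
   8 |  19 | cadbfacc
   9 |  16 | cbecadbfacc
  10 |  25 | cc
  11 |  10 | ccdddfcbecadbfacc
  12 |   3 | ccfdddaccdddfcbecadbfacc
  13 |  11 | cdddfcbecadbfacc
  14 |   4 | cfdddaccdddfcbecadbfacc
  15 |   8 | daccdddfcbecadbfacc
  16 |  21 | dbfacc
  17 |   7 | ddaccdddfcbecadbfacc
  18 |   6 | dddaccdddfcbecadbfacc
  19 |  12 | dddfcbecadbfacc
  20 |  13 | ddfcbecadbfacc
  21 |  14 | dfcbecadbfacc
  22 |  18 | ecadbfacc
  23 |  23 | facc
  24 |  15 | fcbecadbfacc
  25 |   2 | fccfdddaccdddfcbecadbfacc
  26 |   5 | fdddaccdddfcbecadbfacc

SA = [24, 9, 20, 0, 17, 22, 1, 26, 19, 16, 25, 10, 3, 11, 4, 8, 21, 7, 6, 12, 13, 14, 18, 23, 15, 2, 5]
rank  pair      lcp
   1  s[24:],s[9:]  3  'acc'
   2  s[9:],s[20:]  1  'a'
   3  s[20:],s[0:]  0  ''
   4  s[0:],s[17:]  1  'b'
   5  s[17:],s[22:]  1  'b'
   6  s[22:],s[1:]  2  'bf'
   7  s[1:],s[26:]  0  ''
   8  s[26:],s[19:]  1  'c'
   9  s[19:],s[16:]  1  'c'
  10  s[16:],s[25:]  1  'c'
  11  s[25:],s[10:]  2  'cc'
  12  s[10:],s[3:]  2  'cc'
  13  s[3:],s[11:]  1  'c'
  14  s[11:],s[4:]  1  'c'
  15  s[4:],s[8:]  0  ''
  16  s[8:],s[21:]  1  'd'
  17  s[21:],s[7:]  1  'd'
  18  s[7:],s[6:]  2  'dd'
  19  s[6:],s[12:]  3  'ddd'
  20  s[12:],s[13:]  2  'dd'
  21  s[13:],s[14:]  1  'd'
  22  s[14:],s[18:]  0  ''
  23  s[18:],s[23:]  0  ''
  24  s[23:],s[15:]  1  'f'
  25  s[15:],s[2:]  2  'fc'
  26  s[2:],s[5:]  1  'f'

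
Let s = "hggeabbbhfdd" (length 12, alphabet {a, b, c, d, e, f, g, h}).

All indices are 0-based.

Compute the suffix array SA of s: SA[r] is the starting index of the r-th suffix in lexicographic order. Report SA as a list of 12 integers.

[4, 5, 6, 7, 11, 10, 3, 9, 2, 1, 8, 0]

rank→(start, suffix):
  0 → (4, 'abbbhfdd')
  1 → (5, 'bbbhfdd')
  2 → (6, 'bbhfdd')
  3 → (7, 'bhfdd')
  4 → (11, 'd')
  5 → (10, 'dd')
  6 → (3, 'eabbbhfdd')
  7 → (9, 'fdd')
  8 → (2, 'geabbbhfdd')
  9 → (1, 'ggeabbbhfdd')
  10 → (8, 'hfdd')
  11 → (0, 'hggeabbbhfdd')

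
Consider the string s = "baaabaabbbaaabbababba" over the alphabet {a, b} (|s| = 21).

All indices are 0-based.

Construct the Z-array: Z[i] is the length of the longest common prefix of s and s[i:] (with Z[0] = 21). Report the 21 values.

Z[0]=21
i=1: fresh scan; Z[1]=0
i=2: fresh scan; Z[2]=0
i=3: fresh scan; Z[3]=0
i=4: fresh scan; Z[4]=3 extend→box=[4,7)
i=5: min(r-i=2, Z[1]=0)=0; Z[5]=0
i=6: min(r-i=1, Z[2]=0)=0; Z[6]=0
i=7: fresh scan; Z[7]=1 extend→box=[7,8)
i=8: fresh scan; Z[8]=1 extend→box=[8,9)
i=9: fresh scan; Z[9]=5 extend→box=[9,14)
i=10: min(r-i=4, Z[1]=0)=0; Z[10]=0
i=11: min(r-i=3, Z[2]=0)=0; Z[11]=0
i=12: min(r-i=2, Z[3]=0)=0; Z[12]=0
i=13: min(r-i=1, Z[4]=3)=1; Z[13]=1
i=14: fresh scan; Z[14]=2 extend→box=[14,16)
i=15: min(r-i=1, Z[1]=0)=0; Z[15]=0
i=16: fresh scan; Z[16]=2 extend→box=[16,18)
i=17: min(r-i=1, Z[1]=0)=0; Z[17]=0
i=18: fresh scan; Z[18]=1 extend→box=[18,19)
i=19: fresh scan; Z[19]=2 extend→box=[19,21)
i=20: min(r-i=1, Z[1]=0)=0; Z[20]=0

[21, 0, 0, 0, 3, 0, 0, 1, 1, 5, 0, 0, 0, 1, 2, 0, 2, 0, 1, 2, 0]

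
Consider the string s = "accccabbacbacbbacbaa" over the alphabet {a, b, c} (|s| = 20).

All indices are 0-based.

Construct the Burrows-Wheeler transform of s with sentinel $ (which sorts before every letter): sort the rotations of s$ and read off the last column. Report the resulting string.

rank  rotation               last
    0  $accccabbacbacbbacbaa  a
    1  a$accccabbacbacbbacba  a
    2  aa$accccabbacbacbbacb  b
    3  abbacbacbbacbaa$acccc  c
    4  acbaa$accccabbacbacbb  b
    5  acbacbbacbaa$accccabb  b
    6  acbbacbaa$accccabbacb  b
    7  accccabbacbacbbacbaa$  $
    8  baa$accccabbacbacbbac  c
    9  bacbaa$accccabbacbacb  b
   10  bacbacbbacbaa$accccab  b
   11  bacbbacbaa$accccabbac  c
   12  bbacbaa$accccabbacbac  c
   13  bbacbacbbacbaa$acccca  a
   14  cabbacbacbbacbaa$accc  c
   15  cbaa$accccabbacbacbba  a
   16  cbacbbacbaa$accccabba  a
   17  cbbacbaa$accccabbacba  a
   18  ccabbacbacbbacbaa$acc  c
   19  cccabbacbacbbacbaa$ac  c
   20  ccccabbacbacbbacbaa$a  a

aabcbbb$cbbccacaaacca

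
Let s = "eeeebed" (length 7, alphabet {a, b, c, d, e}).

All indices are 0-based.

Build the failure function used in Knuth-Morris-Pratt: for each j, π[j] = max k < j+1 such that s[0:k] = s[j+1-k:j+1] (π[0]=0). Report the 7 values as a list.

π[0] = 0
j=1 s[j]='e': π[1]=1 (border 'e')
j=2 s[j]='e': π[2]=2 (border 'ee')
j=3 s[j]='e': π[3]=3 (border 'eee')
j=4 s[j]='b': k: 3→2→1→0; π[4]=0 (border '')
j=5 s[j]='e': π[5]=1 (border 'e')
j=6 s[j]='d': k: 1→0; π[6]=0 (border '')

[0, 1, 2, 3, 0, 1, 0]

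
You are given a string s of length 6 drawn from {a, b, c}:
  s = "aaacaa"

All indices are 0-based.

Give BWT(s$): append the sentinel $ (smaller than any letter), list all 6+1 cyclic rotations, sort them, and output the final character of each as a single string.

aac$aaa

rank  rotation last
    0  $aaacaa  a
    1  a$aaaca  a
    2  aa$aaac  c
    3  aaacaa$  $
    4  aacaa$a  a
    5  acaa$aa  a
    6  caa$aaa  a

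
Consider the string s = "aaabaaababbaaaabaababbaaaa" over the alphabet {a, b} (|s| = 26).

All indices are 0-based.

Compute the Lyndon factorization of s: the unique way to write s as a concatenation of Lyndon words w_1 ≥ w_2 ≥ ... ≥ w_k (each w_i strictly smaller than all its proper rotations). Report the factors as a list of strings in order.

emit factor 1: 'aaabaaababb' (i=0, period=11)
emit factor 2: 'aaaabaababb' (i=11, period=11)
emit factor 3: 'a' (i=22, period=1)
emit factor 4: 'a' (i=23, period=1)
emit factor 5: 'a' (i=24, period=1)
emit factor 6: 'a' (i=25, period=1)

["aaabaaababb", "aaaabaababb", "a", "a", "a", "a"]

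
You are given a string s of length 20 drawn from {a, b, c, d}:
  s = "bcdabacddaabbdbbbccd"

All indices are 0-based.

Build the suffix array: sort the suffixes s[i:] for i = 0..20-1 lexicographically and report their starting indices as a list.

[9, 3, 10, 5, 4, 14, 15, 11, 16, 0, 12, 17, 18, 1, 6, 19, 8, 2, 13, 7]

rank→(start, suffix):
  0 → (9, 'aabbdbbbccd')
  1 → (3, 'abacddaabbdbbbccd')
  2 → (10, 'abbdbbbccd')
  3 → (5, 'acddaabbdbbbccd')
  4 → (4, 'bacddaabbdbbbccd')
  5 → (14, 'bbbccd')
  6 → (15, 'bbccd')
  7 → (11, 'bbdbbbccd')
  8 → (16, 'bccd')
  9 → (0, 'bcdabacddaabbdbbbccd')
  10 → (12, 'bdbbbccd')
  11 → (17, 'ccd')
  12 → (18, 'cd')
  13 → (1, 'cdabacddaabbdbbbccd')
  14 → (6, 'cddaabbdbbbccd')
  15 → (19, 'd')
  16 → (8, 'daabbdbbbccd')
  17 → (2, 'dabacddaabbdbbbccd')
  18 → (13, 'dbbbccd')
  19 → (7, 'ddaabbdbbbccd')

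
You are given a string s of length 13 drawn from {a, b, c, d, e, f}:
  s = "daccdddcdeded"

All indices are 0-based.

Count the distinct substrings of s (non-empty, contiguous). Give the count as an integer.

77

sorted suffixes:
  #0 SA[0]=1  'accdddcdeded'
  #1 SA[1]=2  'ccdddcdeded'
  #2 SA[2]=3  'cdddcdeded'
  #3 SA[3]=7  'cdeded'
  #4 SA[4]=12  'd'
  #5 SA[5]=0  'daccdddcdeded'
  #6 SA[6]=6  'dcdeded'
  #7 SA[7]=5  'ddcdeded'
  #8 SA[8]=4  'dddcdeded'
  #9 SA[9]=10  'ded'
  #10 SA[10]=8  'deded'
  #11 SA[11]=11  'ed'
  #12 SA[12]=9  'eded'

SA = [1, 2, 3, 7, 12, 0, 6, 5, 4, 10, 8, 11, 9]
i: (SA[i-1],SA[i]) lcp shared
  1: (1,2) 0 ''
  2: (2,3) 1 'c'
  3: (3,7) 2 'cd'
  4: (7,12) 0 ''
  5: (12,0) 1 'd'
  6: (0,6) 1 'd'
  7: (6,5) 1 'd'
  8: (5,4) 2 'dd'
  9: (4,10) 1 'd'
  10: (10,8) 3 'ded'
  11: (8,11) 0 ''
  12: (11,9) 2 'ed'

n(n+1)/2 = 13·14/2 = 91
Σ LCP = 0 + 0 + 1 + 2 + 0 + 1 + 1 + 1 + 2 + 1 + 3 + 0 + 2 = 14
distinct = 91 − 14 = 77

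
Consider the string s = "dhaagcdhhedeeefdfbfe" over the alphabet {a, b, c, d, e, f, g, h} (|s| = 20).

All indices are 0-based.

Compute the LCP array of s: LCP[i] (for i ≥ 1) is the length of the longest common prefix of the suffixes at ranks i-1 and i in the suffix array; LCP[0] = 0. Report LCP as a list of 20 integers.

sorted suffixes:
  #0 SA[0]=2  'aagcdhhedeeefdfbfe'
  #1 SA[1]=3  'agcdhhedeeefdfbfe'
  #2 SA[2]=17  'bfe'
  #3 SA[3]=5  'cdhhedeeefdfbfe'
  #4 SA[4]=10  'deeefdfbfe'
  #5 SA[5]=15  'dfbfe'
  #6 SA[6]=0  'dhaagcdhhedeeefdfbfe'
  #7 SA[7]=6  'dhhedeeefdfbfe'
  #8 SA[8]=19  'e'
  #9 SA[9]=9  'edeeefdfbfe'
  #10 SA[10]=11  'eeefdfbfe'
  #11 SA[11]=12  'eefdfbfe'
  #12 SA[12]=13  'efdfbfe'
  #13 SA[13]=16  'fbfe'
  #14 SA[14]=14  'fdfbfe'
  #15 SA[15]=18  'fe'
  #16 SA[16]=4  'gcdhhedeeefdfbfe'
  #17 SA[17]=1  'haagcdhhedeeefdfbfe'
  #18 SA[18]=8  'hedeeefdfbfe'
  #19 SA[19]=7  'hhedeeefdfbfe'

SA = [2, 3, 17, 5, 10, 15, 0, 6, 19, 9, 11, 12, 13, 16, 14, 18, 4, 1, 8, 7]
i: (SA[i-1],SA[i]) lcp shared
  1: (2,3) 1 'a'
  2: (3,17) 0 ''
  3: (17,5) 0 ''
  4: (5,10) 0 ''
  5: (10,15) 1 'd'
  6: (15,0) 1 'd'
  7: (0,6) 2 'dh'
  8: (6,19) 0 ''
  9: (19,9) 1 'e'
  10: (9,11) 1 'e'
  11: (11,12) 2 'ee'
  12: (12,13) 1 'e'
  13: (13,16) 0 ''
  14: (16,14) 1 'f'
  15: (14,18) 1 'f'
  16: (18,4) 0 ''
  17: (4,1) 0 ''
  18: (1,8) 1 'h'
  19: (8,7) 1 'h'

[0, 1, 0, 0, 0, 1, 1, 2, 0, 1, 1, 2, 1, 0, 1, 1, 0, 0, 1, 1]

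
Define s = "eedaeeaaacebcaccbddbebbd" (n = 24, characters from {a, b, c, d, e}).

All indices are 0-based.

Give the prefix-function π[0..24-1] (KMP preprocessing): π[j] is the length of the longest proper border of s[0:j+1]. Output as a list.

π[0] = 0
j=1 s[j]='e': π[1]=1 (border 'e')
j=2 s[j]='d': k: 1→0; π[2]=0 (border '')
j=3 s[j]='a': π[3]=0 (border '')
j=4 s[j]='e': π[4]=1 (border 'e')
j=5 s[j]='e': π[5]=2 (border 'ee')
j=6 s[j]='a': k: 2→1→0; π[6]=0 (border '')
j=7 s[j]='a': π[7]=0 (border '')
j=8 s[j]='a': π[8]=0 (border '')
j=9 s[j]='c': π[9]=0 (border '')
j=10 s[j]='e': π[10]=1 (border 'e')
j=11 s[j]='b': k: 1→0; π[11]=0 (border '')
j=12 s[j]='c': π[12]=0 (border '')
j=13 s[j]='a': π[13]=0 (border '')
j=14 s[j]='c': π[14]=0 (border '')
j=15 s[j]='c': π[15]=0 (border '')
j=16 s[j]='b': π[16]=0 (border '')
j=17 s[j]='d': π[17]=0 (border '')
j=18 s[j]='d': π[18]=0 (border '')
j=19 s[j]='b': π[19]=0 (border '')
j=20 s[j]='e': π[20]=1 (border 'e')
j=21 s[j]='b': k: 1→0; π[21]=0 (border '')
j=22 s[j]='b': π[22]=0 (border '')
j=23 s[j]='d': π[23]=0 (border '')

[0, 1, 0, 0, 1, 2, 0, 0, 0, 0, 1, 0, 0, 0, 0, 0, 0, 0, 0, 0, 1, 0, 0, 0]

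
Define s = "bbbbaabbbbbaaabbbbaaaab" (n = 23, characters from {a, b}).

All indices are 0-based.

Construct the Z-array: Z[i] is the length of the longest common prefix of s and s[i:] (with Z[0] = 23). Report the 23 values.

[23, 3, 2, 1, 0, 0, 4, 6, 3, 2, 1, 0, 0, 0, 6, 3, 2, 1, 0, 0, 0, 0, 1]

Z[0]=23
i=1: fresh scan; Z[1]=3 scan→box=[1,4)
i=2: min(r-i=2, Z[1]=3)=2; Z[2]=2
i=3: min(r-i=1, Z[2]=2)=1; Z[3]=1
i=4: fresh scan; Z[4]=0
i=5: fresh scan; Z[5]=0
i=6: fresh scan; Z[6]=4 scan→box=[6,10)
i=7: min(r-i=3, Z[1]=3)=3; Z[7]=6 scan→box=[7,13)
i=8: min(r-i=5, Z[1]=3)=3; Z[8]=3
i=9: min(r-i=4, Z[2]=2)=2; Z[9]=2
i=10: min(r-i=3, Z[3]=1)=1; Z[10]=1
i=11: min(r-i=2, Z[4]=0)=0; Z[11]=0
i=12: min(r-i=1, Z[5]=0)=0; Z[12]=0
i=13: fresh scan; Z[13]=0
i=14: fresh scan; Z[14]=6 scan→box=[14,20)
i=15: min(r-i=5, Z[1]=3)=3; Z[15]=3
i=16: min(r-i=4, Z[2]=2)=2; Z[16]=2
i=17: min(r-i=3, Z[3]=1)=1; Z[17]=1
i=18: min(r-i=2, Z[4]=0)=0; Z[18]=0
i=19: min(r-i=1, Z[5]=0)=0; Z[19]=0
i=20: fresh scan; Z[20]=0
i=21: fresh scan; Z[21]=0
i=22: fresh scan; Z[22]=1 scan→box=[22,23)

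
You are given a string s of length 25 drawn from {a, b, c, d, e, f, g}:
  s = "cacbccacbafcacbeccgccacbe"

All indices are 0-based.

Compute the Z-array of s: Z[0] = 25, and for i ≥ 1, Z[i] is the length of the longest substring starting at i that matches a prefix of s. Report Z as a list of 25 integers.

[25, 0, 1, 0, 1, 4, 0, 1, 0, 0, 0, 4, 0, 1, 0, 0, 1, 1, 0, 1, 4, 0, 1, 0, 0]

Z[0]=25
i=1: outside box; Z[1]=0
i=2: outside box; Z[2]=1 grow→box=[2,3)
i=3: outside box; Z[3]=0
i=4: outside box; Z[4]=1 grow→box=[4,5)
i=5: outside box; Z[5]=4 grow→box=[5,9)
i=6: min(r-i=3, Z[1]=0)=0; Z[6]=0
i=7: min(r-i=2, Z[2]=1)=1; Z[7]=1
i=8: min(r-i=1, Z[3]=0)=0; Z[8]=0
i=9: outside box; Z[9]=0
i=10: outside box; Z[10]=0
i=11: outside box; Z[11]=4 grow→box=[11,15)
i=12: min(r-i=3, Z[1]=0)=0; Z[12]=0
i=13: min(r-i=2, Z[2]=1)=1; Z[13]=1
i=14: min(r-i=1, Z[3]=0)=0; Z[14]=0
i=15: outside box; Z[15]=0
i=16: outside box; Z[16]=1 grow→box=[16,17)
i=17: outside box; Z[17]=1 grow→box=[17,18)
i=18: outside box; Z[18]=0
i=19: outside box; Z[19]=1 grow→box=[19,20)
i=20: outside box; Z[20]=4 grow→box=[20,24)
i=21: min(r-i=3, Z[1]=0)=0; Z[21]=0
i=22: min(r-i=2, Z[2]=1)=1; Z[22]=1
i=23: min(r-i=1, Z[3]=0)=0; Z[23]=0
i=24: outside box; Z[24]=0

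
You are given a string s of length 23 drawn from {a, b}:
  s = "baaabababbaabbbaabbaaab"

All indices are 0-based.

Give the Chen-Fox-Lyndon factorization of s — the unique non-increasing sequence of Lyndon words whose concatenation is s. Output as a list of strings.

emit factor 1: 'b' (i=0, period=1)
emit factor 2: 'aaabababbaabbbaabb' (i=1, period=18)
emit factor 3: 'aaab' (i=19, period=4)

["b", "aaabababbaabbbaabb", "aaab"]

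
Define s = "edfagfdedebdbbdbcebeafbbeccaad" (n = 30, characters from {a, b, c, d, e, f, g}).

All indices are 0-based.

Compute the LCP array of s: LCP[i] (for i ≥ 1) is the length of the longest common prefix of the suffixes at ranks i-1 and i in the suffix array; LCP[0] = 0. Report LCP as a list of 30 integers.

[0, 1, 1, 1, 0, 2, 1, 1, 3, 1, 2, 0, 1, 1, 0, 1, 2, 1, 2, 1, 0, 1, 2, 1, 1, 2, 0, 1, 1, 0]

sorted suffixes:
  #0 SA[0]=27  'aad'
  #1 SA[1]=28  'ad'
  #2 SA[2]=20  'afbbeccaad'
  #3 SA[3]=3  'agfdedebdbbdbcebeafbbeccaad'
  #4 SA[4]=12  'bbdbcebeafbbeccaad'
  #5 SA[5]=22  'bbeccaad'
  #6 SA[6]=15  'bcebeafbbeccaad'
  #7 SA[7]=10  'bdbbdbcebeafbbeccaad'
  #8 SA[8]=13  'bdbcebeafbbeccaad'
  #9 SA[9]=18  'beafbbeccaad'
  #10 SA[10]=23  'beccaad'
  #11 SA[11]=26  'caad'
  #12 SA[12]=25  'ccaad'
  #13 SA[13]=16  'cebeafbbeccaad'
  #14 SA[14]=29  'd'
  #15 SA[15]=11  'dbbdbcebeafbbeccaad'
  #16 SA[16]=14  'dbcebeafbbeccaad'
  #17 SA[17]=8  'debdbbdbcebeafbbeccaad'
  #18 SA[18]=6  'dedebdbbdbcebeafbbeccaad'
  #19 SA[19]=1  'dfagfdedebdbbdbcebeafbbeccaad'
  #20 SA[20]=19  'eafbbeccaad'
  #21 SA[21]=9  'ebdbbdbcebeafbbeccaad'
  #22 SA[22]=17  'ebeafbbeccaad'
  #23 SA[23]=24  'eccaad'
  #24 SA[24]=7  'edebdbbdbcebeafbbeccaad'
  #25 SA[25]=0  'edfagfdedebdbbdbcebeafbbeccaad'
  #26 SA[26]=2  'fagfdedebdbbdbcebeafbbeccaad'
  #27 SA[27]=21  'fbbeccaad'
  #28 SA[28]=5  'fdedebdbbdbcebeafbbeccaad'
  #29 SA[29]=4  'gfdedebdbbdbcebeafbbeccaad'

SA = [27, 28, 20, 3, 12, 22, 15, 10, 13, 18, 23, 26, 25, 16, 29, 11, 14, 8, 6, 1, 19, 9, 17, 24, 7, 0, 2, 21, 5, 4]
rank  pair      lcp
   1  s[27:],s[28:]  1  'a'
   2  s[28:],s[20:]  1  'a'
   3  s[20:],s[3:]  1  'a'
   4  s[3:],s[12:]  0  ''
   5  s[12:],s[22:]  2  'bb'
   6  s[22:],s[15:]  1  'b'
   7  s[15:],s[10:]  1  'b'
   8  s[10:],s[13:]  3  'bdb'
   9  s[13:],s[18:]  1  'b'
  10  s[18:],s[23:]  2  'be'
  11  s[23:],s[26:]  0  ''
  12  s[26:],s[25:]  1  'c'
  13  s[25:],s[16:]  1  'c'
  14  s[16:],s[29:]  0  ''
  15  s[29:],s[11:]  1  'd'
  16  s[11:],s[14:]  2  'db'
  17  s[14:],s[8:]  1  'd'
  18  s[8:],s[6:]  2  'de'
  19  s[6:],s[1:]  1  'd'
  20  s[1:],s[19:]  0  ''
  21  s[19:],s[9:]  1  'e'
  22  s[9:],s[17:]  2  'eb'
  23  s[17:],s[24:]  1  'e'
  24  s[24:],s[7:]  1  'e'
  25  s[7:],s[0:]  2  'ed'
  26  s[0:],s[2:]  0  ''
  27  s[2:],s[21:]  1  'f'
  28  s[21:],s[5:]  1  'f'
  29  s[5:],s[4:]  0  ''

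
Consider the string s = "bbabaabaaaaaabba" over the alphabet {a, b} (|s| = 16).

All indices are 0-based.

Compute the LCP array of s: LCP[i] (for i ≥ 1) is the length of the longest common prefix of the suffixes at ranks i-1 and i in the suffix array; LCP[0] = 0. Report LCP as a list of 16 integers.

[0, 1, 5, 4, 3, 2, 3, 1, 4, 2, 0, 2, 3, 2, 1, 3]

rank→(start, suffix):
  0 → (15, 'a')
  1 → (7, 'aaaaaabba')
  2 → (8, 'aaaaabba')
  3 → (9, 'aaaabba')
  4 → (10, 'aaabba')
  5 → (4, 'aabaaaaaabba')
  6 → (11, 'aabba')
  7 → (5, 'abaaaaaabba')
  8 → (2, 'abaabaaaaaabba')
  9 → (12, 'abba')
  10 → (14, 'ba')
  11 → (6, 'baaaaaabba')
  12 → (3, 'baabaaaaaabba')
  13 → (1, 'babaabaaaaaabba')
  14 → (13, 'bba')
  15 → (0, 'bbabaabaaaaaabba')

SA = [15, 7, 8, 9, 10, 4, 11, 5, 2, 12, 14, 6, 3, 1, 13, 0]
i: (SA[i-1],SA[i]) lcp shared
  1: (15,7) 1 'a'
  2: (7,8) 5 'aaaaa'
  3: (8,9) 4 'aaaa'
  4: (9,10) 3 'aaa'
  5: (10,4) 2 'aa'
  6: (4,11) 3 'aab'
  7: (11,5) 1 'a'
  8: (5,2) 4 'abaa'
  9: (2,12) 2 'ab'
  10: (12,14) 0 ''
  11: (14,6) 2 'ba'
  12: (6,3) 3 'baa'
  13: (3,1) 2 'ba'
  14: (1,13) 1 'b'
  15: (13,0) 3 'bba'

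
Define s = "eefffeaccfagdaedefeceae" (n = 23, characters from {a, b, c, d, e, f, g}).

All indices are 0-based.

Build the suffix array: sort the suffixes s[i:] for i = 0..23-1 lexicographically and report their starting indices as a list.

[6, 21, 13, 10, 7, 19, 8, 12, 15, 22, 5, 20, 18, 14, 0, 16, 1, 9, 4, 17, 3, 2, 11]

rank→(start, suffix):
  0 → (6, 'accfagdaedefeceae')
  1 → (21, 'ae')
  2 → (13, 'aedefeceae')
  3 → (10, 'agdaedefeceae')
  4 → (7, 'ccfagdaedefeceae')
  5 → (19, 'ceae')
  6 → (8, 'cfagdaedefeceae')
  7 → (12, 'daedefeceae')
  8 → (15, 'defeceae')
  9 → (22, 'e')
  10 → (5, 'eaccfagdaedefeceae')
  11 → (20, 'eae')
  12 → (18, 'eceae')
  13 → (14, 'edefeceae')
  14 → (0, 'eefffeaccfagdaedefeceae')
  15 → (16, 'efeceae')
  16 → (1, 'efffeaccfagdaedefeceae')
  17 → (9, 'fagdaedefeceae')
  18 → (4, 'feaccfagdaedefeceae')
  19 → (17, 'feceae')
  20 → (3, 'ffeaccfagdaedefeceae')
  21 → (2, 'fffeaccfagdaedefeceae')
  22 → (11, 'gdaedefeceae')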